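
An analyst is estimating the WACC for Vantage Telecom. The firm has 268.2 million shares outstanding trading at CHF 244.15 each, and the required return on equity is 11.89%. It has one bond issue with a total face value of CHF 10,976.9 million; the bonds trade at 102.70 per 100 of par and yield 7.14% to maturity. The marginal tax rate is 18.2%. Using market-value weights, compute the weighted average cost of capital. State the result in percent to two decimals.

Market value of equity E = 244.15 × 268.2m = 65481.03m. Market value of debt D = 10976.9m × 102.7/100 = 11273.2763m.
Total capital V = 65481.03 + 11273.2763 = 76754.3063.
Equity: weight = 65481.03/76754.3063 = 0.8531; cost = 11.89%.
Bonds outstanding: weight = 11273.2763/76754.3063 = 0.1469; after-tax cost = 7.14% × (1 − 18.2%) = 5.8405%.
WACC = 0.8531 × 11.8900% + 0.1469 × 5.8405% = 11.0015%.

11.00%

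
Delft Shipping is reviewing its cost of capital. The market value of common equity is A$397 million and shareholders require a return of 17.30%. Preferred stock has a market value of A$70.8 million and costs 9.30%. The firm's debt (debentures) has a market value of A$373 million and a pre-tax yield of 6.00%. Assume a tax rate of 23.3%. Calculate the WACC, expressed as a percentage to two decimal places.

10.99%

Total capital V = 397 + 70.8 + 373 = 840.8.
Equity: weight = 397/840.8 = 0.4722; cost = 17.3%.
Preferred: weight = 70.8/840.8 = 0.0842; cost = 9.3%.
Debentures: weight = 373/840.8 = 0.4436; after-tax cost = 6% × (1 − 23.3%) = 4.6020%.
WACC = 0.4722 × 17.3000% + 0.0842 × 9.3000% + 0.4436 × 4.6020% = 10.9932%.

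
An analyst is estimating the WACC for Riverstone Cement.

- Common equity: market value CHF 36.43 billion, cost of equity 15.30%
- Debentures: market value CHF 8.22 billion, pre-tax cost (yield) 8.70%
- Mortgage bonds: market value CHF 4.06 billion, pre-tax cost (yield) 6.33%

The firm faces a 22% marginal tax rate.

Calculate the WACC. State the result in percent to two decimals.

13.00%

Total capital V = 36.43 + 8.22 + 4.06 = 48.71.
Equity: weight = 36.43/48.71 = 0.7479; cost = 15.3%.
Debentures: weight = 8.22/48.71 = 0.1688; after-tax cost = 8.7% × (1 − 22%) = 6.7860%.
Mortgage bonds: weight = 4.06/48.71 = 0.0834; after-tax cost = 6.33% × (1 − 22%) = 4.9374%.
WACC = 0.7479 × 15.3000% + 0.1688 × 6.7860% + 0.0834 × 4.9374% = 12.9995%.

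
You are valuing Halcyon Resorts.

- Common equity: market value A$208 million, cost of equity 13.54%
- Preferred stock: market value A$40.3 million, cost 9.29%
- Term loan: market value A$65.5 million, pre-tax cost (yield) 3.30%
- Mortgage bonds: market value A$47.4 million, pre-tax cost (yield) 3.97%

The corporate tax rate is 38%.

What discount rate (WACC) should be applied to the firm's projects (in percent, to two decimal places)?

9.53%

Total capital V = 208 + 40.3 + 65.5 + 47.4 = 361.2.
Equity: weight = 208/361.2 = 0.5759; cost = 13.54%.
Preferred: weight = 40.3/361.2 = 0.1116; cost = 9.29%.
Term loan: weight = 65.5/361.2 = 0.1813; after-tax cost = 3.3% × (1 − 38%) = 2.0460%.
Mortgage bonds: weight = 47.4/361.2 = 0.1312; after-tax cost = 3.97% × (1 − 38%) = 2.4614%.
WACC = 0.5759 × 13.5400% + 0.1116 × 9.2900% + 0.1813 × 2.0460% + 0.1312 × 2.4614% = 9.5277%.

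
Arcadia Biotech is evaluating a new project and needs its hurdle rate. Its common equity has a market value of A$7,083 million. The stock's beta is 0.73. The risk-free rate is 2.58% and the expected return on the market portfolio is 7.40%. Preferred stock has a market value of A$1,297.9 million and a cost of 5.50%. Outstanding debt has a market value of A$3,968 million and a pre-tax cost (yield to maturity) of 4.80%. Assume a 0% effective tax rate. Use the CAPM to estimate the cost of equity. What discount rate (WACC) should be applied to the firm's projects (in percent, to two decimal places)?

Market risk premium = 7.4% − 2.58% = 4.82%.
Cost of equity via CAPM: Re = 2.58% + 0.73 × 4.82% = 6.0986%.
Total capital V = 7083 + 1297.9 + 3968 = 12348.9.
Equity: weight = 7083/12348.9 = 0.5736; cost = 6.0986%.
Preferred: weight = 1297.9/12348.9 = 0.1051; cost = 5.5%.
Debt: weight = 3968/12348.9 = 0.3213; after-tax cost = 4.8% × (1 − 0%) = 4.8000%.
WACC = 0.5736 × 6.0986% + 0.1051 × 5.5000% + 0.3213 × 4.8000% = 5.6184%.

5.62%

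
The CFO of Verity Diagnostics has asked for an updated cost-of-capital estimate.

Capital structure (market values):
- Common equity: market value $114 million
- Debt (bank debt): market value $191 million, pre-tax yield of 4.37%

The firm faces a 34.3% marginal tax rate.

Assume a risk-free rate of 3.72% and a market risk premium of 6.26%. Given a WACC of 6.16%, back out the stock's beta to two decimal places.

Total capital V = 114 + 191 = 305.
Equity weight = 114/305 = 0.3738.
Bank debt weight = 191/305 = 0.6262.
Debt contribution = 0.6262 × 4.37% × (1 − 34.3%) = 1.7980%.
Required equity contribution = 6.16% − 1.7980% = 4.3620%  ⇒  Re = 11.6704%.
CAPM: 11.6704% = 3.72% + β × 6.26%  ⇒  β = 1.2700.

1.27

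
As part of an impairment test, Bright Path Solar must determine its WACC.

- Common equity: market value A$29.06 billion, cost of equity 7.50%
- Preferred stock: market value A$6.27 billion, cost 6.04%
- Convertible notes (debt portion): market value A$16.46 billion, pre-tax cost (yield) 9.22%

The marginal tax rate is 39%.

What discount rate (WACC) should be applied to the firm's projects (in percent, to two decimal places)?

6.73%

Total capital V = 29.06 + 6.27 + 16.46 = 51.79.
Equity: weight = 29.06/51.79 = 0.5611; cost = 7.5%.
Preferred: weight = 6.27/51.79 = 0.1211; cost = 6.04%.
Convertible notes (debt portion): weight = 16.46/51.79 = 0.3178; after-tax cost = 9.22% × (1 − 39%) = 5.6242%.
WACC = 0.5611 × 7.5000% + 0.1211 × 6.0400% + 0.3178 × 5.6242% = 6.7271%.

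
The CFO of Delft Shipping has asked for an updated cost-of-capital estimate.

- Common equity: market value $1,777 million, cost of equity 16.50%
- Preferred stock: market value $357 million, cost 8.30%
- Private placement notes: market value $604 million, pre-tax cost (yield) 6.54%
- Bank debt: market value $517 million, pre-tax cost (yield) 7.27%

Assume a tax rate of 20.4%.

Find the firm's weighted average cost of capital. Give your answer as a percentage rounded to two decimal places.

11.80%

Total capital V = 1777 + 357 + 604 + 517 = 3255.
Equity: weight = 1777/3255 = 0.5459; cost = 16.5%.
Preferred: weight = 357/3255 = 0.1097; cost = 8.3%.
Private placement notes: weight = 604/3255 = 0.1856; after-tax cost = 6.54% × (1 − 20.4%) = 5.2058%.
Bank debt: weight = 517/3255 = 0.1588; after-tax cost = 7.27% × (1 − 20.4%) = 5.7869%.
WACC = 0.5459 × 16.5000% + 0.1097 × 8.3000% + 0.1856 × 5.2058% + 0.1588 × 5.7869% = 11.8033%.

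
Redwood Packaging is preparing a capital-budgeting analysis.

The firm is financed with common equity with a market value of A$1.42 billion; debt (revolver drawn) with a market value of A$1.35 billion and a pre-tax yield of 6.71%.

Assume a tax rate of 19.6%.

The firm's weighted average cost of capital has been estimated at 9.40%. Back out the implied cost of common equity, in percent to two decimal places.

Total capital V = 1.42 + 1.35 = 2.77.
Equity weight = 1.42/2.77 = 0.5126.
Revolver drawn weight = 1.35/2.77 = 0.4874.
Debt contribution = 0.4874 × 6.71% × (1 − 19.6%) = 2.6293%.
Required equity contribution = 9.4% − 2.6293% = 6.7707%.
Re = 6.7707% / 0.5126 = 13.2077%.

13.21%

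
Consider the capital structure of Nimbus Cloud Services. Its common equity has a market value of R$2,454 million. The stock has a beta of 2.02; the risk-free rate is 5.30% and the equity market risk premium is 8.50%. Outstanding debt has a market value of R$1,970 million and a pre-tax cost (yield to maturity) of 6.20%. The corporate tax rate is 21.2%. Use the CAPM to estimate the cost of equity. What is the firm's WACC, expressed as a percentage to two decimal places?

14.64%

Cost of equity via CAPM: Re = 5.3% + 2.02 × 8.5% = 22.4700%.
Total capital V = 2454 + 1970 = 4424.
Equity: weight = 2454/4424 = 0.5547; cost = 22.47%.
Debt: weight = 1970/4424 = 0.4453; after-tax cost = 6.2% × (1 − 21.2%) = 4.8856%.
WACC = 0.5547 × 22.4700% + 0.4453 × 4.8856% = 14.6397%.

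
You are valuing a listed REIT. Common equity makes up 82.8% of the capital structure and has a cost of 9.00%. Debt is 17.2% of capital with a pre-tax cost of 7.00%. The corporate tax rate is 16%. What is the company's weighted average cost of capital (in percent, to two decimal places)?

After-tax cost of debt = 7% × (1 − 16%) = 5.8800%.
WACC = 0.828 × 9.0000% + 0.172 × 5.8800% = 8.4634%.

8.46%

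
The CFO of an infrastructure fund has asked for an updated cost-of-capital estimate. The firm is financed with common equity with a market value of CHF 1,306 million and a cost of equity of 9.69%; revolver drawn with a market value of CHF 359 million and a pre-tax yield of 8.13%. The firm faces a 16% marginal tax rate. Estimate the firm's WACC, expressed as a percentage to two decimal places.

9.07%

Total capital V = 1306 + 359 = 1665.
Equity: weight = 1306/1665 = 0.7844; cost = 9.69%.
Revolver drawn: weight = 359/1665 = 0.2156; after-tax cost = 8.13% × (1 − 16%) = 6.8292%.
WACC = 0.7844 × 9.6900% + 0.2156 × 6.8292% = 9.0732%.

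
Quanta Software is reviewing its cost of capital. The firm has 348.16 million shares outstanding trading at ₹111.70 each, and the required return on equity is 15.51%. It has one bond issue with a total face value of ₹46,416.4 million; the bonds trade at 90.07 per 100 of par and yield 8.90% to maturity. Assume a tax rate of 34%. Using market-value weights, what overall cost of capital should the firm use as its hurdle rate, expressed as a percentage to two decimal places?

10.52%

Market value of equity E = 111.7 × 348.16m = 38889.472m. Market value of debt D = 46416.4m × 90.07/100 = 41807.25148m.
Total capital V = 38889.472 + 41807.25148 = 80696.72348.
Equity: weight = 38889.472/80696.72348 = 0.4819; cost = 15.51%.
Bonds outstanding: weight = 41807.25148/80696.72348 = 0.5181; after-tax cost = 8.9% × (1 − 34%) = 5.8740%.
WACC = 0.4819 × 15.5100% + 0.5181 × 5.8740% = 10.5178%.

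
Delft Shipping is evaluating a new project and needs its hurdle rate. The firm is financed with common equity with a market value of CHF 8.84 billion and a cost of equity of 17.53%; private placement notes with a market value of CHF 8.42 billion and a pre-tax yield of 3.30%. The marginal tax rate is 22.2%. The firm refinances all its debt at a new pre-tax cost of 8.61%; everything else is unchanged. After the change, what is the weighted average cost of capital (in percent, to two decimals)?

12.25%

After the change:
Total capital V = 8.84 + 8.42 = 17.26.
Equity: weight = 8.84/17.26 = 0.5122; cost = 17.53%.
Private placement notes: weight = 8.42/17.26 = 0.4878; after-tax cost = 8.61% × (1 − 22.2%) = 6.6986%.
WACC = 0.5122 × 17.5300% + 0.4878 × 6.6986% = 12.2461%.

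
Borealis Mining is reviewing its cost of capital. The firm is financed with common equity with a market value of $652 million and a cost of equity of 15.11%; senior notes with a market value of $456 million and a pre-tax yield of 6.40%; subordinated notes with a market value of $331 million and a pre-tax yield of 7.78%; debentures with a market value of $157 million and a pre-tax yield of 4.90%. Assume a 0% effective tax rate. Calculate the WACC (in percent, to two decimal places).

Total capital V = 652 + 456 + 331 + 157 = 1596.
Equity: weight = 652/1596 = 0.4085; cost = 15.11%.
Senior notes: weight = 456/1596 = 0.2857; after-tax cost = 6.4% × (1 − 0%) = 6.4000%.
Subordinated notes: weight = 331/1596 = 0.2074; after-tax cost = 7.78% × (1 − 0%) = 7.7800%.
Debentures: weight = 157/1596 = 0.0984; after-tax cost = 4.9% × (1 − 0%) = 4.9000%.
WACC = 0.4085 × 15.1100% + 0.2857 × 6.4000% + 0.2074 × 7.7800% + 0.0984 × 4.9000% = 10.0969%.

10.10%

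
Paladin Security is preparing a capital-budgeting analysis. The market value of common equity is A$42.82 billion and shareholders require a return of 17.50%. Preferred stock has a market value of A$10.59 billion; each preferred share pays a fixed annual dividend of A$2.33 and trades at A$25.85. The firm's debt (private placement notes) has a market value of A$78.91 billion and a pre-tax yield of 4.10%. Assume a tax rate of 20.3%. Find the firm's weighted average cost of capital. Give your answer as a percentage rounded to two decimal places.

8.33%

Cost of preferred: Rp = 2.33 / 25.85 = 9.0135%.
Total capital V = 42.82 + 10.59 + 78.91 = 132.32.
Equity: weight = 42.82/132.32 = 0.3236; cost = 17.5%.
Preferred: weight = 10.59/132.32 = 0.0800; cost = 9.0135%.
Private placement notes: weight = 78.91/132.32 = 0.5964; after-tax cost = 4.1% × (1 − 20.3%) = 3.2677%.
WACC = 0.3236 × 17.5000% + 0.0800 × 9.0135% + 0.5964 × 3.2677% = 8.3333%.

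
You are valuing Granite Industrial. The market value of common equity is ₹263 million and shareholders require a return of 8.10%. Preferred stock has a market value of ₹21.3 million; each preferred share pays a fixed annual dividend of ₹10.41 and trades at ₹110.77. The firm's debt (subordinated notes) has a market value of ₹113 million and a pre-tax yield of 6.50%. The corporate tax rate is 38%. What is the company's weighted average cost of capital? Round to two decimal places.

Cost of preferred: Rp = 10.41 / 110.77 = 9.3979%.
Total capital V = 263 + 21.3 + 113 = 397.3.
Equity: weight = 263/397.3 = 0.6620; cost = 8.1%.
Preferred: weight = 21.3/397.3 = 0.0536; cost = 9.3979%.
Subordinated notes: weight = 113/397.3 = 0.2844; after-tax cost = 6.5% × (1 − 38%) = 4.0300%.
WACC = 0.6620 × 8.1000% + 0.0536 × 9.3979% + 0.2844 × 4.0300% = 7.0120%.

7.01%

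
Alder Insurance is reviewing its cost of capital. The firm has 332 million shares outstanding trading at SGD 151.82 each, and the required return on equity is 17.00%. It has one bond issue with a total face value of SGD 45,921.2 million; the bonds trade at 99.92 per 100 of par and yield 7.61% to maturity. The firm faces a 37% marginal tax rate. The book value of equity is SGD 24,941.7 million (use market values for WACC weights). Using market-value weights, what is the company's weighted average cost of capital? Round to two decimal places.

Market value of equity E = 151.82 × 332m = 50404.24m. Market value of debt D = 45921.2m × 99.92/100 = 45884.46304m.
Total capital V = 50404.24 + 45884.46304 = 96288.70304.
Equity: weight = 50404.24/96288.70304 = 0.5235; cost = 17%.
Bonds outstanding: weight = 45884.46304/96288.70304 = 0.4765; after-tax cost = 7.61% × (1 − 37%) = 4.7943%.
WACC = 0.5235 × 17.0000% + 0.4765 × 4.7943% = 11.1836%.

11.18%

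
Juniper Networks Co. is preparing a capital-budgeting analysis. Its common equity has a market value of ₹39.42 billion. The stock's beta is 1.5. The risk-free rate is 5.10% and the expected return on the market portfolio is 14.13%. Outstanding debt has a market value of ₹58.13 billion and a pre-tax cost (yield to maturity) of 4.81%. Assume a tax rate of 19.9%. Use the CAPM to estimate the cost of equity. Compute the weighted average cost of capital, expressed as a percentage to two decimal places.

9.83%

Market risk premium = 14.13% − 5.1% = 9.03%.
Cost of equity via CAPM: Re = 5.1% + 1.5 × 9.03% = 18.6450%.
Total capital V = 39.42 + 58.13 = 97.55.
Equity: weight = 39.42/97.55 = 0.4041; cost = 18.645%.
Debt: weight = 58.13/97.55 = 0.5959; after-tax cost = 4.81% × (1 − 19.9%) = 3.8528%.
WACC = 0.4041 × 18.6450% + 0.5959 × 3.8528% = 9.8303%.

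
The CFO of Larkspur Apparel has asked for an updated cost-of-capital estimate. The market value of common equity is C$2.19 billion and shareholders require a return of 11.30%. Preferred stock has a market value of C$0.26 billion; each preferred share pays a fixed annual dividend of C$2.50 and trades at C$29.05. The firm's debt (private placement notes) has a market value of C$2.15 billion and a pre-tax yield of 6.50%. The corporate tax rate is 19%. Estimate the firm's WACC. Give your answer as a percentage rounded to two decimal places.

8.33%

Cost of preferred: Rp = 2.5 / 29.05 = 8.6059%.
Total capital V = 2.19 + 0.26 + 2.15 = 4.6.
Equity: weight = 2.19/4.6 = 0.4761; cost = 11.3%.
Preferred: weight = 0.26/4.6 = 0.0565; cost = 8.6059%.
Private placement notes: weight = 2.15/4.6 = 0.4674; after-tax cost = 6.5% × (1 − 19%) = 5.2650%.
WACC = 0.4761 × 11.3000% + 0.0565 × 8.6059% + 0.4674 × 5.2650% = 8.3270%.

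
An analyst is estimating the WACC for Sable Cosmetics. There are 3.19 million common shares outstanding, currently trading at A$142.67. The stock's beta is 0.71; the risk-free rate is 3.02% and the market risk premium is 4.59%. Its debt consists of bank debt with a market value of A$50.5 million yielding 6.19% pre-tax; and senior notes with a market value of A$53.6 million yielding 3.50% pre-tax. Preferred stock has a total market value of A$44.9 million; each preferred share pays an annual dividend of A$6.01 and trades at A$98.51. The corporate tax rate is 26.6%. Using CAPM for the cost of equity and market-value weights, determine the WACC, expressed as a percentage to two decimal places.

5.79%

Cost of equity via CAPM: Re = 3.02% + 0.71 × 4.59% = 6.2789%.
Cost of preferred: Rp = 6.01 / 98.51 = 6.1009%.
Market value of equity E = 142.67 × 3.19m = 455.1173m.
Total capital V = 455.1173 + 44.9 + 50.5 + 53.6 = 604.1173.
Equity: weight = 455.1173/604.1173 = 0.7534; cost = 6.2789%.
Preferred: weight = 44.9/604.1173 = 0.0743; cost = 6.1009%.
Bank debt: weight = 50.5/604.1173 = 0.0836; after-tax cost = 6.19% × (1 − 26.6%) = 4.5435%.
Senior notes: weight = 53.6/604.1173 = 0.0887; after-tax cost = 3.5% × (1 − 26.6%) = 2.5690%.
WACC = 0.7534 × 6.2789% + 0.0743 × 6.1009% + 0.0836 × 4.5435% + 0.0887 × 2.5690% = 5.7914%.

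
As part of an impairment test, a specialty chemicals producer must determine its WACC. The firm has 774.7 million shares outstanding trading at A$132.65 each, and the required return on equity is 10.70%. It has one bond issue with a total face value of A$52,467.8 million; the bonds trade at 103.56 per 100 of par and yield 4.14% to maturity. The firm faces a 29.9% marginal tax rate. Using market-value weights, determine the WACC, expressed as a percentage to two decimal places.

Market value of equity E = 132.65 × 774.7m = 102763.955m. Market value of debt D = 52467.8m × 103.56/100 = 54335.65368m.
Total capital V = 102763.955 + 54335.65368 = 157099.60868.
Equity: weight = 102763.955/157099.60868 = 0.6541; cost = 10.7%.
Bonds outstanding: weight = 54335.65368/157099.60868 = 0.3459; after-tax cost = 4.14% × (1 − 29.9%) = 2.9021%.
WACC = 0.6541 × 10.7000% + 0.3459 × 2.9021% = 8.0030%.

8.00%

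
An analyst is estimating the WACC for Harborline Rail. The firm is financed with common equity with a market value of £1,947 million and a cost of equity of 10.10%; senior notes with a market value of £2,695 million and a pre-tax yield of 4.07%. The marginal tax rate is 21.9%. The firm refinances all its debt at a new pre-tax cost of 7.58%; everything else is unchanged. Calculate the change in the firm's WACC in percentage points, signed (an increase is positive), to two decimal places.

+1.59 pp

Current WACC:
Total capital V = 1947 + 2695 = 4642.
Equity: weight = 1947/4642 = 0.4194; cost = 10.1%.
Senior notes: weight = 2695/4642 = 0.5806; after-tax cost = 4.07% × (1 − 21.9%) = 3.1787%.
WACC = 0.4194 × 10.1000% + 0.5806 × 3.1787% = 6.0817%.
After the change:
Total capital V = 1947 + 2695 = 4642.
Equity: weight = 1947/4642 = 0.4194; cost = 10.1%.
Senior notes: weight = 2695/4642 = 0.5806; after-tax cost = 7.58% × (1 − 21.9%) = 5.9200%.
WACC = 0.4194 × 10.1000% + 0.5806 × 5.9200% = 7.6732%.
Change in WACC = 7.6732% − 6.0817% = 1.5915 pp.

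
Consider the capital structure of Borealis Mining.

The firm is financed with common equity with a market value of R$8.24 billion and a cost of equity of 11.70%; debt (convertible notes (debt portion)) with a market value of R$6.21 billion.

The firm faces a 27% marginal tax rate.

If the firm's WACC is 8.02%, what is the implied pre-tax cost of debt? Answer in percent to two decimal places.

4.30%

Total capital V = 8.24 + 6.21 = 14.45.
Equity weight = 8.24/14.45 = 0.5702.
Convertible notes (debt portion) weight = 6.21/14.45 = 0.4298.
Equity contribution = 0.5702 × 11.7% = 6.6718%.
Remaining for debt = 8.02% − 6.6718% = 1.3482%.
Rd × (1 − 27%) × 0.4298 = 1.3482%  ⇒  Rd = 4.2973%.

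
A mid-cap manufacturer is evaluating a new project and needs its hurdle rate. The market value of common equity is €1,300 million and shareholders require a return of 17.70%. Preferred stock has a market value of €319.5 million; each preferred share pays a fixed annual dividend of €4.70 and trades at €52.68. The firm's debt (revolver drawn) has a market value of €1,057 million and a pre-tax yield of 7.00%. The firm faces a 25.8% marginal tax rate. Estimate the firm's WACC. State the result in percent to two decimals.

Cost of preferred: Rp = 4.7 / 52.68 = 8.9218%.
Total capital V = 1300 + 319.5 + 1057 = 2676.5.
Equity: weight = 1300/2676.5 = 0.4857; cost = 17.7%.
Preferred: weight = 319.5/2676.5 = 0.1194; cost = 8.9218%.
Revolver drawn: weight = 1057/2676.5 = 0.3949; after-tax cost = 7% × (1 − 25.8%) = 5.1940%.
WACC = 0.4857 × 17.7000% + 0.1194 × 8.9218% + 0.3949 × 5.1940% = 11.7133%.

11.71%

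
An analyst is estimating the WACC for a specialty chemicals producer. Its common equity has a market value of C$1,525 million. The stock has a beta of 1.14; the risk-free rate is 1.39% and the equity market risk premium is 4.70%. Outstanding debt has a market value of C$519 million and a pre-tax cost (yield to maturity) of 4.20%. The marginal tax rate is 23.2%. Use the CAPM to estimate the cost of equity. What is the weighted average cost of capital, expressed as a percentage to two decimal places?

Cost of equity via CAPM: Re = 1.39% + 1.14 × 4.7% = 6.7480%.
Total capital V = 1525 + 519 = 2044.
Equity: weight = 1525/2044 = 0.7461; cost = 6.748%.
Debt: weight = 519/2044 = 0.2539; after-tax cost = 4.2% × (1 − 23.2%) = 3.2256%.
WACC = 0.7461 × 6.7480% + 0.2539 × 3.2256% = 5.8536%.

5.85%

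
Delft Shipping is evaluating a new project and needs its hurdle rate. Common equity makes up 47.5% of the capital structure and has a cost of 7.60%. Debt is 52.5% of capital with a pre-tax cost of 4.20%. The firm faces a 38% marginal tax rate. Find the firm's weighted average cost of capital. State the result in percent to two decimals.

After-tax cost of debt = 4.2% × (1 − 38%) = 2.6040%.
WACC = 0.475 × 7.6000% + 0.525 × 2.6040% = 4.9771%.

4.98%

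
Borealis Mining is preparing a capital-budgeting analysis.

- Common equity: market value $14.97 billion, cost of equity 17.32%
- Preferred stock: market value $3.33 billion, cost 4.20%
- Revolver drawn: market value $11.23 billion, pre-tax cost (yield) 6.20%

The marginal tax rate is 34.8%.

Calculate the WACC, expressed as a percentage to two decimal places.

Total capital V = 14.97 + 3.33 + 11.23 = 29.53.
Equity: weight = 14.97/29.53 = 0.5069; cost = 17.32%.
Preferred: weight = 3.33/29.53 = 0.1128; cost = 4.2%.
Revolver drawn: weight = 11.23/29.53 = 0.3803; after-tax cost = 6.2% × (1 − 34.8%) = 4.0424%.
WACC = 0.5069 × 17.3200% + 0.1128 × 4.2000% + 0.3803 × 4.0424% = 10.7911%.

10.79%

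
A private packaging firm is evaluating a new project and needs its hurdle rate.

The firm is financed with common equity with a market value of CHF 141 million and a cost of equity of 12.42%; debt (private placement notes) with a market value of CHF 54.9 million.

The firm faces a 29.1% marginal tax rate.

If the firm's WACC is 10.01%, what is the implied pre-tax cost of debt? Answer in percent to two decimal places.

Total capital V = 141 + 54.9 = 195.9.
Equity weight = 141/195.9 = 0.7198.
Private placement notes weight = 54.9/195.9 = 0.2802.
Equity contribution = 0.7198 × 12.42% = 8.9394%.
Remaining for debt = 10.01% − 8.9394% = 1.0706%.
Rd × (1 − 29.1%) × 0.2802 = 1.0706%  ⇒  Rd = 5.3884%.

5.39%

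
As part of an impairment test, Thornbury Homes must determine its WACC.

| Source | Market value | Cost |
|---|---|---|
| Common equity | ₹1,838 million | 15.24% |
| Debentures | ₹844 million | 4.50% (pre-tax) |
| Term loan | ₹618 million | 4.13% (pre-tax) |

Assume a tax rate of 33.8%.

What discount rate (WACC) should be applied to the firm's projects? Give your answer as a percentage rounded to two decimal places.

9.76%

Total capital V = 1838 + 844 + 618 = 3300.
Equity: weight = 1838/3300 = 0.5570; cost = 15.24%.
Debentures: weight = 844/3300 = 0.2558; after-tax cost = 4.5% × (1 − 33.8%) = 2.9790%.
Term loan: weight = 618/3300 = 0.1873; after-tax cost = 4.13% × (1 − 33.8%) = 2.7341%.
WACC = 0.5570 × 15.2400% + 0.2558 × 2.9790% + 0.1873 × 2.7341% = 9.7621%.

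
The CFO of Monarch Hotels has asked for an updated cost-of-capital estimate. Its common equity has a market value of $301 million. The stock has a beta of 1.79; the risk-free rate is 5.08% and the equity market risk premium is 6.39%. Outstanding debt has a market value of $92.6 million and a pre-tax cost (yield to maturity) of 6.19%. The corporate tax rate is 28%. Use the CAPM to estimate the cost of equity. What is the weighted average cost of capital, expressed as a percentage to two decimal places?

Cost of equity via CAPM: Re = 5.08% + 1.79 × 6.39% = 16.5181%.
Total capital V = 301 + 92.6 = 393.6.
Equity: weight = 301/393.6 = 0.7647; cost = 16.5181%.
Debt: weight = 92.6/393.6 = 0.2353; after-tax cost = 6.19% × (1 − 28%) = 4.4568%.
WACC = 0.7647 × 16.5181% + 0.2353 × 4.4568% = 13.6805%.

13.68%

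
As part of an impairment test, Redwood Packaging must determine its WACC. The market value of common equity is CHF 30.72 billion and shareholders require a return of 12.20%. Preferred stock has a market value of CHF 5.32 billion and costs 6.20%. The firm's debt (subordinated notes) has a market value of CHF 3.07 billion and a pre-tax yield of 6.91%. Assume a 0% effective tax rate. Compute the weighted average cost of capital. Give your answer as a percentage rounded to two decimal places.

10.97%

Total capital V = 30.72 + 5.32 + 3.07 = 39.11.
Equity: weight = 30.72/39.11 = 0.7855; cost = 12.2%.
Preferred: weight = 5.32/39.11 = 0.1360; cost = 6.2%.
Subordinated notes: weight = 3.07/39.11 = 0.0785; after-tax cost = 6.91% × (1 − 0%) = 6.9100%.
WACC = 0.7855 × 12.2000% + 0.1360 × 6.2000% + 0.0785 × 6.9100% = 10.9686%.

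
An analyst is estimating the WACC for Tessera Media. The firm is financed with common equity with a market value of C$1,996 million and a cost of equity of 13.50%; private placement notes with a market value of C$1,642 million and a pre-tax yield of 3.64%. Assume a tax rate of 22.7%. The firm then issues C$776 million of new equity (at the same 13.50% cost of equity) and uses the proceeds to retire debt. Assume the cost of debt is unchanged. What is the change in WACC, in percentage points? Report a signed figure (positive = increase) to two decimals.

+2.28 pp

Current WACC:
Total capital V = 1996 + 1642 = 3638.
Equity: weight = 1996/3638 = 0.5487; cost = 13.5%.
Private placement notes: weight = 1642/3638 = 0.4513; after-tax cost = 3.64% × (1 − 22.7%) = 2.8137%.
WACC = 0.5487 × 13.5000% + 0.4513 × 2.8137% = 8.6768%.
After the change:
Total capital V = 2772 + 866 = 3638.
Equity: weight = 2772/3638 = 0.7620; cost = 13.5%.
Private placement notes: weight = 866/3638 = 0.2380; after-tax cost = 3.64% × (1 − 22.7%) = 2.8137%.
WACC = 0.7620 × 13.5000% + 0.2380 × 2.8137% = 10.9562%.
Change in WACC = 10.9562% − 8.6768% = 2.2794 pp.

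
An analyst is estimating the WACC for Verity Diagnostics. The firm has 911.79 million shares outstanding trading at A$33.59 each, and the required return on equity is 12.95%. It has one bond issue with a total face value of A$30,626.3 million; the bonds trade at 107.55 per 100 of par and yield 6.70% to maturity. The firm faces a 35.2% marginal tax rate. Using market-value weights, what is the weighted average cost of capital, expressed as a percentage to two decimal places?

Market value of equity E = 33.59 × 911.79m = 30627.0261m. Market value of debt D = 30626.3m × 107.55/100 = 32938.58565m.
Total capital V = 30627.0261 + 32938.58565 = 63565.61175.
Equity: weight = 30627.0261/63565.61175 = 0.4818; cost = 12.95%.
Bonds outstanding: weight = 32938.58565/63565.61175 = 0.5182; after-tax cost = 6.7% × (1 − 35.2%) = 4.3416%.
WACC = 0.4818 × 12.9500% + 0.5182 × 4.3416% = 8.4893%.

8.49%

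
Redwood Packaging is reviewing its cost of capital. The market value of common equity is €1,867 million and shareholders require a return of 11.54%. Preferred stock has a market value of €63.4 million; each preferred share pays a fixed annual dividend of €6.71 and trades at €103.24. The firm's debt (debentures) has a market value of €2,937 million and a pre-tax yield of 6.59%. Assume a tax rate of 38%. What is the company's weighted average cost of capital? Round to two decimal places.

6.98%

Cost of preferred: Rp = 6.71 / 103.24 = 6.4994%.
Total capital V = 1867 + 63.4 + 2937 = 4867.4.
Equity: weight = 1867/4867.4 = 0.3836; cost = 11.54%.
Preferred: weight = 63.4/4867.4 = 0.0130; cost = 6.4994%.
Debentures: weight = 2937/4867.4 = 0.6034; after-tax cost = 6.59% × (1 − 38%) = 4.0858%.
WACC = 0.3836 × 11.5400% + 0.0130 × 6.4994% + 0.6034 × 4.0858% = 6.9765%.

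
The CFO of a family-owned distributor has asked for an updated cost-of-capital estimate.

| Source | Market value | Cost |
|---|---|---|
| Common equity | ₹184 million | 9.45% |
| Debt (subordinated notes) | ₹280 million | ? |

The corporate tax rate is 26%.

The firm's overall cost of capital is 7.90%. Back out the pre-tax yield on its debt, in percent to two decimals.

9.30%

Total capital V = 184 + 280 = 464.
Equity weight = 184/464 = 0.3966.
Subordinated notes weight = 280/464 = 0.6034.
Equity contribution = 0.3966 × 9.45% = 3.7474%.
Remaining for debt = 7.9% − 3.7474% = 4.1526%.
Rd × (1 − 26%) × 0.6034 = 4.1526%  ⇒  Rd = 9.2992%.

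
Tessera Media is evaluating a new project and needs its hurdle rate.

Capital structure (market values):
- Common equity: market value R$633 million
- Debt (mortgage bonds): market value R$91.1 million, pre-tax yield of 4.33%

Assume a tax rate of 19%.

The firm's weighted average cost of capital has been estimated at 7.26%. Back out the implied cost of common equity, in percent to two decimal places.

7.80%

Total capital V = 633 + 91.1 = 724.1.
Equity weight = 633/724.1 = 0.8742.
Mortgage bonds weight = 91.1/724.1 = 0.1258.
Debt contribution = 0.1258 × 4.33% × (1 − 19%) = 0.4413%.
Required equity contribution = 7.26% − 0.4413% = 6.8187%.
Re = 6.8187% / 0.8742 = 7.8001%.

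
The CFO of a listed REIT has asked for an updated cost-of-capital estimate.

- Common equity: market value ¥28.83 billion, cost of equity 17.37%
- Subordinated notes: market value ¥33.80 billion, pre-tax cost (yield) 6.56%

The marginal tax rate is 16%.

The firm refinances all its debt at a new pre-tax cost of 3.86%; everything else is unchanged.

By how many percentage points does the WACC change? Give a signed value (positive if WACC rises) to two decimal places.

-1.22 pp

Current WACC:
Total capital V = 28.83 + 33.8 = 62.63.
Equity: weight = 28.83/62.63 = 0.4603; cost = 17.37%.
Subordinated notes: weight = 33.8/62.63 = 0.5397; after-tax cost = 6.56% × (1 − 16%) = 5.5104%.
WACC = 0.4603 × 17.3700% + 0.5397 × 5.5104% = 10.9696%.
After the change:
Total capital V = 28.83 + 33.8 = 62.63.
Equity: weight = 28.83/62.63 = 0.4603; cost = 17.37%.
Subordinated notes: weight = 33.8/62.63 = 0.5397; after-tax cost = 3.86% × (1 − 16%) = 3.2424%.
WACC = 0.4603 × 17.3700% + 0.5397 × 3.2424% = 9.7457%.
Change in WACC = 9.7457% − 10.9696% = -1.2240 pp.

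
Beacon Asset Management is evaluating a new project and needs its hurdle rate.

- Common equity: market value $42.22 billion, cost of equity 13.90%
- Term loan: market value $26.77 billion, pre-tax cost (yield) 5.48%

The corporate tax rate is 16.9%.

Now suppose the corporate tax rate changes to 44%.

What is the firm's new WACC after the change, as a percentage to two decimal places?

9.70%

After the change:
Total capital V = 42.22 + 26.77 = 68.99.
Equity: weight = 42.22/68.99 = 0.6120; cost = 13.9%.
Term loan: weight = 26.77/68.99 = 0.3880; after-tax cost = 5.48% × (1 − 44%) = 3.0688%.
WACC = 0.6120 × 13.9000% + 0.3880 × 3.0688% = 9.6972%.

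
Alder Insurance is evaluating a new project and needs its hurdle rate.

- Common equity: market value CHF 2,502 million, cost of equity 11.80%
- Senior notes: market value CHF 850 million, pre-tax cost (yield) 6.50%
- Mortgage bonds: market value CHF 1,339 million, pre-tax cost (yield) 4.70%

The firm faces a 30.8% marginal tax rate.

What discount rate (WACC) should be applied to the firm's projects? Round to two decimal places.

Total capital V = 2502 + 850 + 1339 = 4691.
Equity: weight = 2502/4691 = 0.5334; cost = 11.8%.
Senior notes: weight = 850/4691 = 0.1812; after-tax cost = 6.5% × (1 − 30.8%) = 4.4980%.
Mortgage bonds: weight = 1339/4691 = 0.2854; after-tax cost = 4.7% × (1 − 30.8%) = 3.2524%.
WACC = 0.5334 × 11.8000% + 0.1812 × 4.4980% + 0.2854 × 3.2524% = 8.0371%.

8.04%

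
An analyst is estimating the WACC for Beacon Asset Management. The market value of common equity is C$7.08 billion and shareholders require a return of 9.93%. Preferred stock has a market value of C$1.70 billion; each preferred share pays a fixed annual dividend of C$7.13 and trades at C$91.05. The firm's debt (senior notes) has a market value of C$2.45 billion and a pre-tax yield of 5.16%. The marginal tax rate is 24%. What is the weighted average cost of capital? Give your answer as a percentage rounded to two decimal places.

Cost of preferred: Rp = 7.13 / 91.05 = 7.8309%.
Total capital V = 7.08 + 1.7 + 2.45 = 11.23.
Equity: weight = 7.08/11.23 = 0.6305; cost = 9.93%.
Preferred: weight = 1.7/11.23 = 0.1514; cost = 7.8309%.
Senior notes: weight = 2.45/11.23 = 0.2182; after-tax cost = 5.16% × (1 − 24%) = 3.9216%.
WACC = 0.6305 × 9.9300% + 0.1514 × 7.8309% + 0.2182 × 3.9216% = 8.3014%.

8.30%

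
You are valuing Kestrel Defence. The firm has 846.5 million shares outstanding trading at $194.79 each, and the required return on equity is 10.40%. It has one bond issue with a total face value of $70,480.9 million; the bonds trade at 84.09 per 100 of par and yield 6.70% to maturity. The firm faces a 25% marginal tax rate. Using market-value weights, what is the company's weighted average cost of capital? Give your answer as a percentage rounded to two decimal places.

Market value of equity E = 194.79 × 846.5m = 164889.735m. Market value of debt D = 70480.9m × 84.09/100 = 59267.38881m.
Total capital V = 164889.735 + 59267.38881 = 224157.12381.
Equity: weight = 164889.735/224157.12381 = 0.7356; cost = 10.4%.
Bonds outstanding: weight = 59267.38881/224157.12381 = 0.2644; after-tax cost = 6.7% × (1 − 25%) = 5.0250%.
WACC = 0.7356 × 10.4000% + 0.2644 × 5.0250% = 8.9788%.

8.98%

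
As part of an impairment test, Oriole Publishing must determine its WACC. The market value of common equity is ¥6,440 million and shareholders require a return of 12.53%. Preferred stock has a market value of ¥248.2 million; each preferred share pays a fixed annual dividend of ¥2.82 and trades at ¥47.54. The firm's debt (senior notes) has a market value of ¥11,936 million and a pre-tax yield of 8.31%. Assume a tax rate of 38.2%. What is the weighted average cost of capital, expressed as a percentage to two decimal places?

7.70%

Cost of preferred: Rp = 2.82 / 47.54 = 5.9318%.
Total capital V = 6440 + 248.2 + 11936 = 18624.2.
Equity: weight = 6440/18624.2 = 0.3458; cost = 12.53%.
Preferred: weight = 248.2/18624.2 = 0.0133; cost = 5.9318%.
Senior notes: weight = 11936/18624.2 = 0.6409; after-tax cost = 8.31% × (1 − 38.2%) = 5.1356%.
WACC = 0.3458 × 12.5300% + 0.0133 × 5.9318% + 0.6409 × 5.1356% = 7.7031%.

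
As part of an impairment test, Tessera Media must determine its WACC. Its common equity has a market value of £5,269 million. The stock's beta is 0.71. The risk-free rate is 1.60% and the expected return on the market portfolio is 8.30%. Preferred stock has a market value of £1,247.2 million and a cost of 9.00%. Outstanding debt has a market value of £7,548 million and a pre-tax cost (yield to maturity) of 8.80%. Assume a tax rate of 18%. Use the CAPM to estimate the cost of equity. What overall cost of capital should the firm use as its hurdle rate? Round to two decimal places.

Market risk premium = 8.3% − 1.6% = 6.7%.
Cost of equity via CAPM: Re = 1.6% + 0.71 × 6.7% = 6.3570%.
Total capital V = 5269 + 1247.2 + 7548 = 14064.2.
Equity: weight = 5269/14064.2 = 0.3746; cost = 6.357%.
Preferred: weight = 1247.2/14064.2 = 0.0887; cost = 9%.
Debt: weight = 7548/14064.2 = 0.5367; after-tax cost = 8.8% × (1 − 18%) = 7.2160%.
WACC = 0.3746 × 6.3570% + 0.0887 × 9.0000% + 0.5367 × 7.2160% = 7.0524%.

7.05%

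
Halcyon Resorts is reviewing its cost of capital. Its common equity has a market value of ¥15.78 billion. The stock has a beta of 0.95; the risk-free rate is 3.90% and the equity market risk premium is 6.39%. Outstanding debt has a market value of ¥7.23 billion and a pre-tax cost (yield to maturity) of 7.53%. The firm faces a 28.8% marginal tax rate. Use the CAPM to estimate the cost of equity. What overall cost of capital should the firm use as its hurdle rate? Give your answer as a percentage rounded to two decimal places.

8.52%

Cost of equity via CAPM: Re = 3.9% + 0.95 × 6.39% = 9.9705%.
Total capital V = 15.78 + 7.23 = 23.01.
Equity: weight = 15.78/23.01 = 0.6858; cost = 9.9705%.
Debt: weight = 7.23/23.01 = 0.3142; after-tax cost = 7.53% × (1 − 28.8%) = 5.3614%.
WACC = 0.6858 × 9.9705% + 0.3142 × 5.3614% = 8.5223%.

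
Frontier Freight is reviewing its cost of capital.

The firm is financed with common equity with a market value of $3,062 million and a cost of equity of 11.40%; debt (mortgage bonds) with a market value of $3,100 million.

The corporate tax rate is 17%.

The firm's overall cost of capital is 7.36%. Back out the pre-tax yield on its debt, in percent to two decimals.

4.06%

Total capital V = 3062 + 3100 = 6162.
Equity weight = 3062/6162 = 0.4969.
Mortgage bonds weight = 3100/6162 = 0.5031.
Equity contribution = 0.4969 × 11.4% = 5.6648%.
Remaining for debt = 7.36% − 5.6648% = 1.6952%.
Rd × (1 − 17%) × 0.5031 = 1.6952%  ⇒  Rd = 4.0597%.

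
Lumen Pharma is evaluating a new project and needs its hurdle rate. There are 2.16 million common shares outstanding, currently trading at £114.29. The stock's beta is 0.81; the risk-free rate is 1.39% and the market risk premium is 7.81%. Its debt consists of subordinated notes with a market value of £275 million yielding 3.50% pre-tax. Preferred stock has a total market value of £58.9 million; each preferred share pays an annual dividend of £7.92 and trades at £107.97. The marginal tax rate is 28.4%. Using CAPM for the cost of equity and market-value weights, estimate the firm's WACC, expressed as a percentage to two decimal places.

5.21%

Cost of equity via CAPM: Re = 1.39% + 0.81 × 7.81% = 7.7161%.
Cost of preferred: Rp = 7.92 / 107.97 = 7.3354%.
Market value of equity E = 114.29 × 2.16m = 246.8664m.
Total capital V = 246.8664 + 58.9 + 275 = 580.7664.
Equity: weight = 246.8664/580.7664 = 0.4251; cost = 7.7161%.
Preferred: weight = 58.9/580.7664 = 0.1014; cost = 7.3354%.
Subordinated notes: weight = 275/580.7664 = 0.4735; after-tax cost = 3.5% × (1 − 28.4%) = 2.5060%.
WACC = 0.4251 × 7.7161% + 0.1014 × 7.3354% + 0.4735 × 2.5060% = 5.2104%.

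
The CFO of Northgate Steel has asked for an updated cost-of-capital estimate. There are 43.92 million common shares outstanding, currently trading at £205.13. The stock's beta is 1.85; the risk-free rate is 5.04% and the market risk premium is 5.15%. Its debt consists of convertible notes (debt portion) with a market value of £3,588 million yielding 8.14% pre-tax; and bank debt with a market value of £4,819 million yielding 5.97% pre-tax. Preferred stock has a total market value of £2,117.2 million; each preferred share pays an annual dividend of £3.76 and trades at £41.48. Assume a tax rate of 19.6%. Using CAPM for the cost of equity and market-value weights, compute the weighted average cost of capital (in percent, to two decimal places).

10.09%

Cost of equity via CAPM: Re = 5.04% + 1.85 × 5.15% = 14.5675%.
Cost of preferred: Rp = 3.76 / 41.48 = 9.0646%.
Market value of equity E = 205.13 × 43.92m = 9009.3096m.
Total capital V = 9009.3096 + 2117.2 + 3588 + 4819 = 19533.5096.
Equity: weight = 9009.3096/19533.5096 = 0.4612; cost = 14.5675%.
Preferred: weight = 2117.2/19533.5096 = 0.1084; cost = 9.0646%.
Convertible notes (debt portion): weight = 3588/19533.5096 = 0.1837; after-tax cost = 8.14% × (1 − 19.6%) = 6.5446%.
Bank debt: weight = 4819/19533.5096 = 0.2467; after-tax cost = 5.97% × (1 − 19.6%) = 4.7999%.
WACC = 0.4612 × 14.5675% + 0.1084 × 9.0646% + 0.1837 × 6.5446% + 0.2467 × 4.7999% = 10.0876%.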